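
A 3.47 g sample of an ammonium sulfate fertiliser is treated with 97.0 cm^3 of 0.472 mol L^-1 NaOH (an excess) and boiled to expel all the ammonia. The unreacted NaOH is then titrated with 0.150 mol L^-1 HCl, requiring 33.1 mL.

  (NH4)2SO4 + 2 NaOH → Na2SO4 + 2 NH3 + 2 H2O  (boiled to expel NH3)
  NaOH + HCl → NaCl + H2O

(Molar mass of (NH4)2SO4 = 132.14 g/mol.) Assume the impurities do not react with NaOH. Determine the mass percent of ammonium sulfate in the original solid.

n(NaOH) added = 0.0970 × 0.472 = 0.0458 mol
n(HCl) used in back-titration = 0.0331 × 0.150 = 4.96 × 10^-3 mol
n(NaOH) left over = 4.96 × 10^-3 mol (1:1 ratio)
n(NaOH) consumed by analyte = 0.0458 − 4.96 × 10^-3 = 0.0408 mol
From the 1:2 ratio, n((NH4)2SO4) = 1/2 × 0.0408 = 0.0204 mol
mass of (NH4)2SO4 = 0.0204 × 132.14 = 2.70 g
% (NH4)2SO4 = 2.70 / 3.47 × 100 = 77.7 %

77.7 %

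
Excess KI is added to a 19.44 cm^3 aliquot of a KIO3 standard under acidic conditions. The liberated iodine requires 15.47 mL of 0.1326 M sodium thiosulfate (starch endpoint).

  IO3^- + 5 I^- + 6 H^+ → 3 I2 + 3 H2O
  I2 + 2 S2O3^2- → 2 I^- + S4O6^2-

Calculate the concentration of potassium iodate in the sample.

0.01759 M

n(S2O3^2-) = 0.01547 × 0.1326 = 2.051 × 10^-3 mol
n(I2) = n(S2O3^2-)/2 = 1.026 × 10^-3 mol
From the 1:3 ratio, n(IO3^-) in the aliquot = 1/3 × 1.026 × 10^-3 = 3.419 × 10^-4 mol
[IO3^-] = 3.419 × 10^-4 / 0.01944 = 0.01759 mol/L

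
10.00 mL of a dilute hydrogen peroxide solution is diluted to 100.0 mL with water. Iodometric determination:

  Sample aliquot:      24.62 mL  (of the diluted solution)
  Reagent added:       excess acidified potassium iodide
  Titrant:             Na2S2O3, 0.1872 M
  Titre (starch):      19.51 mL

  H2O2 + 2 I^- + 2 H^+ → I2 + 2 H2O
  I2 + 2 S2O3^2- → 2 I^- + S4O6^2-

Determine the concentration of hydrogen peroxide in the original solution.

0.7417 M

n(S2O3^2-) = 0.01951 × 0.1872 = 3.652 × 10^-3 mol
n(I2) = n(S2O3^2-)/2 = 1.826 × 10^-3 mol
n(H2O2) in the aliquot = 1.826 × 10^-3 mol (1:1 ratio)
[H2O2]_dilute = 1.826 × 10^-3 / 0.02462 = 0.07417 mol/L
[H2O2]_original = 0.07417 × 100.0/10.00 = 0.7417 mol/L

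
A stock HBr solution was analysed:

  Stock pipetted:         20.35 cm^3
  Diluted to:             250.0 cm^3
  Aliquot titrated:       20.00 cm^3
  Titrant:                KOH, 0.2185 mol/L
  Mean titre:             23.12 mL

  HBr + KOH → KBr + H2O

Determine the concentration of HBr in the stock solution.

n(KOH) = 0.02312 × 0.2185 = 5.052 × 10^-3 mol
n(HBr) in the aliquot = 5.052 × 10^-3 mol (1:1 ratio)
[HBr]_dilute = 5.052 × 10^-3 / 0.02000 = 0.2526 mol/L
Dilution factor = 250.0 / 20.35 = 12.29
[HBr]_stock = 0.2526 × 12.29 = 3.103 mol/L

3.103 mol/L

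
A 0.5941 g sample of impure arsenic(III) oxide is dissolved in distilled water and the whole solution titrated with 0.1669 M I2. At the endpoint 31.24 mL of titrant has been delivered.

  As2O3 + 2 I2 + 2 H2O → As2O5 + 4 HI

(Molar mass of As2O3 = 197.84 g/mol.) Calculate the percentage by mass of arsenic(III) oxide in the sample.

n(I2) = 0.03124 L × 0.1669 mol/L = 5.214 × 10^-3 mol
From the 1:2 ratio, n(As2O3) = 1/2 × 5.214 × 10^-3 = 2.607 × 10^-3 mol
mass of As2O3 = 2.607 × 10^-3 × 197.84 g/mol = 0.5158 g
% As2O3 = 0.5158 / 0.5941 × 100 = 86.81 %

86.81 %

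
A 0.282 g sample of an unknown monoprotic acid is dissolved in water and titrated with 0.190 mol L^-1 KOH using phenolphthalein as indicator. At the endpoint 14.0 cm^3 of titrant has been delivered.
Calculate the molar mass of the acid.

n(KOH) = 0.0140 L × 0.190 mol/L = 2.66 × 10^-3 mol
n(HA) = 2.66 × 10^-3 mol (1:1 ratio)
M = m / n = 0.282 g / 2.66 × 10^-3 mol = 106 g/mol

106 g/mol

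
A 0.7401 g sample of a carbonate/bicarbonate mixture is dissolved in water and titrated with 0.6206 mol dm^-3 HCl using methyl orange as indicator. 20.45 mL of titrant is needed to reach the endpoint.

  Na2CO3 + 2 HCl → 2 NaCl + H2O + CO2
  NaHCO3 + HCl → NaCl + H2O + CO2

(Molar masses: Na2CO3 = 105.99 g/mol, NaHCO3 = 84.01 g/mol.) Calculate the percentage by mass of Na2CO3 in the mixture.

75.29 %

n(HCl) = 0.02045 × 0.6206 = 0.01269 mol
Let x = n(Na2CO3), y = n(NaHCO3).
Titrant: 2x + 1y = 0.01269;  mass: 105.99x + 84.01y = 0.7401
Solving, x = 5.257 × 10^-3 mol, y = 2.177 × 10^-3 mol
mass of Na2CO3 = 5.257 × 10^-3 × 105.99 = 0.5572 g
% Na2CO3 = 0.5572 / 0.7401 × 100 = 75.29 %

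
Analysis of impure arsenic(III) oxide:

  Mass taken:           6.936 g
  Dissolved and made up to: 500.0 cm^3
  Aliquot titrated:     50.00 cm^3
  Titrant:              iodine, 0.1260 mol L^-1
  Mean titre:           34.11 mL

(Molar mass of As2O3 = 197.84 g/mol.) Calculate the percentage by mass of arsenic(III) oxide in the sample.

61.30 %

As2O3 + 2 I2 + 2 H2O → As2O5 + 4 HI
n(I2) per titration = 0.03411 × 0.1260 = 4.298 × 10^-3 mol
From the 1:2 ratio, n(As2O3) in each aliquot = 1/2 × 4.298 × 10^-3 = 2.149 × 10^-3 mol
n(As2O3) in the whole flask = 2.149 × 10^-3 × 500.0/50.00 = 0.02149 mol
mass of As2O3 = 0.02149 × 197.84 = 4.251 g
% As2O3 = 4.251 / 6.936 × 100 = 61.30 %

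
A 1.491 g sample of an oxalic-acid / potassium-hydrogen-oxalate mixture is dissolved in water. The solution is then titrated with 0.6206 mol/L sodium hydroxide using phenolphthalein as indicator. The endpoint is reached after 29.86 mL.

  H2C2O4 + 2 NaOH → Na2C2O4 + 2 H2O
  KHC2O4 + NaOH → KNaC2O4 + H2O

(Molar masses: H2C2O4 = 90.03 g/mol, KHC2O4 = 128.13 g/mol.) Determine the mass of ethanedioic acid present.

n(NaOH) = 0.02986 × 0.6206 = 0.01853 mol
Let x = n(H2C2O4), y = n(KHC2O4).
Titrant: 2x + 1y = 0.01853;  mass: 90.03x + 128.13y = 1.491
Solving, x = 5.314 × 10^-3 mol, y = 7.903 × 10^-3 mol
mass of H2C2O4 = 5.314 × 10^-3 × 90.03 = 0.4784 g

0.4784 g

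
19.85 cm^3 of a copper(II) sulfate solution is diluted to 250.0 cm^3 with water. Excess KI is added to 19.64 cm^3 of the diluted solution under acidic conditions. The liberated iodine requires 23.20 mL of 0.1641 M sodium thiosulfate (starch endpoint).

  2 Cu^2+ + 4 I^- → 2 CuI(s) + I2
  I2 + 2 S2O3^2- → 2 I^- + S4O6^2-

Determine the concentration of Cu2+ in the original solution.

2.441 M

n(S2O3^2-) = 0.02320 × 0.1641 = 3.807 × 10^-3 mol
n(I2) = n(S2O3^2-)/2 = 1.904 × 10^-3 mol
From the 2:1 ratio, n(Cu2+) in the aliquot = 2/1 × 1.904 × 10^-3 = 3.807 × 10^-3 mol
[Cu2+]_dilute = 3.807 × 10^-3 / 0.01964 = 0.1938 mol/L
[Cu2+]_original = 0.1938 × 250.0/19.85 = 2.441 mol/L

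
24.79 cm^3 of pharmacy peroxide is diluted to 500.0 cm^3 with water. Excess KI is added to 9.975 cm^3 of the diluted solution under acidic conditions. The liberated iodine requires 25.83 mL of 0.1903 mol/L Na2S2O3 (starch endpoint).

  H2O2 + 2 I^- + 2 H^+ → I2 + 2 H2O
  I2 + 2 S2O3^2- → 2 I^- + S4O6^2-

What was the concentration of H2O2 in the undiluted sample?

4.970 mol/L

n(S2O3^2-) = 0.02583 × 0.1903 = 4.915 × 10^-3 mol
n(I2) = n(S2O3^2-)/2 = 2.458 × 10^-3 mol
n(H2O2) in the aliquot = 2.458 × 10^-3 mol (1:1 ratio)
[H2O2]_dilute = 2.458 × 10^-3 / 0.009975 = 0.2464 mol/L
[H2O2]_original = 0.2464 × 500.0/24.79 = 4.970 mol/L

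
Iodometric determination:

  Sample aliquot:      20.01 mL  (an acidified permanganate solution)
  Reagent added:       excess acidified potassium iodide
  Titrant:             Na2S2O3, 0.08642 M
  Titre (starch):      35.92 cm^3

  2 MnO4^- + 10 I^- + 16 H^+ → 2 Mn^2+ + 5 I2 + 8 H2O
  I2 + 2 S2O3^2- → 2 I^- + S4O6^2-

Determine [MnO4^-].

n(S2O3^2-) = 0.03592 × 0.08642 = 3.104 × 10^-3 mol
n(I2) = n(S2O3^2-)/2 = 1.552 × 10^-3 mol
From the 2:5 ratio, n(MnO4^-) in the aliquot = 2/5 × 1.552 × 10^-3 = 6.208 × 10^-4 mol
[MnO4^-] = 6.208 × 10^-4 / 0.02001 = 0.03103 mol/L

0.03103 M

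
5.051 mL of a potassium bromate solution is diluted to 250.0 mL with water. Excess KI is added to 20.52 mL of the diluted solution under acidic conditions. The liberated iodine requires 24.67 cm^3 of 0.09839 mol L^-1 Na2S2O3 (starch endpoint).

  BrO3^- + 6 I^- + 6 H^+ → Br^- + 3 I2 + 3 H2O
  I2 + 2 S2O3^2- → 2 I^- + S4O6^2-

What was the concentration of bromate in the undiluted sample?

n(S2O3^2-) = 0.02467 × 0.09839 = 2.427 × 10^-3 mol
n(I2) = n(S2O3^2-)/2 = 1.214 × 10^-3 mol
From the 1:3 ratio, n(BrO3^-) in the aliquot = 1/3 × 1.214 × 10^-3 = 4.045 × 10^-4 mol
[BrO3^-]_dilute = 4.045 × 10^-4 / 0.02052 = 0.01971 mol/L
[BrO3^-]_original = 0.01971 × 250.0/5.051 = 0.9758 mol/L

0.9758 mol/L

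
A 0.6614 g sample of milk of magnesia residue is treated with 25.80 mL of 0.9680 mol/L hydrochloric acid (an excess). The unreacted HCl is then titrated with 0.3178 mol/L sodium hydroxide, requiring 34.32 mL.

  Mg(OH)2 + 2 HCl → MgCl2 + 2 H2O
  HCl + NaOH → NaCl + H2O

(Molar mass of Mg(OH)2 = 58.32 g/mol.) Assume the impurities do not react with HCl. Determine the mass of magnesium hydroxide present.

0.4102 g

n(HCl) added = 0.02580 × 0.9680 = 0.02497 mol
n(NaOH) used in back-titration = 0.03432 × 0.3178 = 0.01091 mol
n(HCl) left over = 0.01091 mol (1:1 ratio)
n(HCl) consumed by analyte = 0.02497 − 0.01091 = 0.01407 mol
From the 1:2 ratio, n(Mg(OH)2) = 1/2 × 0.01407 = 7.034 × 10^-3 mol
mass of Mg(OH)2 = 7.034 × 10^-3 × 58.32 = 0.4102 g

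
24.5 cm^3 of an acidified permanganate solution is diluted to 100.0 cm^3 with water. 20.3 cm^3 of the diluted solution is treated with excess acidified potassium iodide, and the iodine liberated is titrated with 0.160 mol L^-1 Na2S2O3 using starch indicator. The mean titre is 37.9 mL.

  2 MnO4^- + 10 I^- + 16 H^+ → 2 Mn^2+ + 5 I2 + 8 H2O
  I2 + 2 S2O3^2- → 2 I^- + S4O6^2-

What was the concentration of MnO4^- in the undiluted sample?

0.244 mol/L

n(S2O3^2-) = 0.0379 × 0.160 = 6.06 × 10^-3 mol
n(I2) = n(S2O3^2-)/2 = 3.03 × 10^-3 mol
From the 2:5 ratio, n(MnO4^-) in the aliquot = 2/5 × 3.03 × 10^-3 = 1.21 × 10^-3 mol
[MnO4^-]_dilute = 1.21 × 10^-3 / 0.0203 = 0.0597 mol/L
[MnO4^-]_original = 0.0597 × 100.0/24.5 = 0.244 mol/L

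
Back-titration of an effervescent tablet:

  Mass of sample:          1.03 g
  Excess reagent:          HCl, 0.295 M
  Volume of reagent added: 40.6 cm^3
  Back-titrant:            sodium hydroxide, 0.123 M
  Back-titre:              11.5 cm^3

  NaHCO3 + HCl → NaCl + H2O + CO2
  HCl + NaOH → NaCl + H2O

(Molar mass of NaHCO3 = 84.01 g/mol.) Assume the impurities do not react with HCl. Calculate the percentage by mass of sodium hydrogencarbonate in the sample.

n(HCl) added = 0.0406 × 0.295 = 0.0120 mol
n(NaOH) used in back-titration = 0.0115 × 0.123 = 1.41 × 10^-3 mol
n(HCl) left over = 1.41 × 10^-3 mol (1:1 ratio)
n(HCl) consumed by analyte = 0.0120 − 1.41 × 10^-3 = 0.0106 mol
n(NaHCO3) = 0.0106 mol (1:1 ratio)
mass of NaHCO3 = 0.0106 × 84.01 = 0.887 g
% NaHCO3 = 0.887 / 1.03 × 100 = 86.2 %

86.2 %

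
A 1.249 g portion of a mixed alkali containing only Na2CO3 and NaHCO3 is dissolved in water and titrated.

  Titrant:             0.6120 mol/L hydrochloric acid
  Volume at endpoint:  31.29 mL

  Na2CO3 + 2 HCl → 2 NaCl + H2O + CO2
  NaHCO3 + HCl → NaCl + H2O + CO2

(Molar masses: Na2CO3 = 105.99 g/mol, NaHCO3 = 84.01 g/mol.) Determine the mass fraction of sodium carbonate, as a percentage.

49.22 %

n(HCl) = 0.03129 × 0.6120 = 0.01915 mol
Let x = n(Na2CO3), y = n(NaHCO3).
Titrant: 2x + 1y = 0.01915;  mass: 105.99x + 84.01y = 1.249
Solving, x = 5.800 × 10^-3 mol, y = 7.550 × 10^-3 mol
mass of Na2CO3 = 5.800 × 10^-3 × 105.99 = 0.6147 g
% Na2CO3 = 0.6147 / 1.249 × 100 = 49.22 %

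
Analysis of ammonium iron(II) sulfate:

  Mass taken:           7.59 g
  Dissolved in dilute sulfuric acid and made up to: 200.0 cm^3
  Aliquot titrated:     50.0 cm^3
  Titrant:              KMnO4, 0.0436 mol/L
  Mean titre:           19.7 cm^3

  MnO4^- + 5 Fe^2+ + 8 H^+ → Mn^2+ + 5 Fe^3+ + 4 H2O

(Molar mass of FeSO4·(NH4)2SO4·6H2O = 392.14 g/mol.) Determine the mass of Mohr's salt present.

6.74 g

n(KMnO4) per titration = 0.0197 × 0.0436 = 8.59 × 10^-4 mol
From the 5:1 ratio, n(FeSO4·(NH4)2SO4·6H2O) in each aliquot = 5/1 × 8.59 × 10^-4 = 4.29 × 10^-3 mol
n(FeSO4·(NH4)2SO4·6H2O) in the whole flask = 4.29 × 10^-3 × 200.0/50.0 = 0.0172 mol
mass of FeSO4·(NH4)2SO4·6H2O = 0.0172 × 392.14 = 6.74 g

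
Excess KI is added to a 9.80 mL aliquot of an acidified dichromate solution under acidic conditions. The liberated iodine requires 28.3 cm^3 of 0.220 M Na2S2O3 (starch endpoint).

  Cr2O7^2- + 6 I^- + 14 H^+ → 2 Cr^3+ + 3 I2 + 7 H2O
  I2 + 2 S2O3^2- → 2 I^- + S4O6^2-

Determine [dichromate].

n(S2O3^2-) = 0.0283 × 0.220 = 6.23 × 10^-3 mol
n(I2) = n(S2O3^2-)/2 = 3.11 × 10^-3 mol
From the 1:3 ratio, n(Cr2O7^2-) in the aliquot = 1/3 × 3.11 × 10^-3 = 1.04 × 10^-3 mol
[Cr2O7^2-] = 1.04 × 10^-3 / 0.00980 = 0.106 mol/L

0.106 M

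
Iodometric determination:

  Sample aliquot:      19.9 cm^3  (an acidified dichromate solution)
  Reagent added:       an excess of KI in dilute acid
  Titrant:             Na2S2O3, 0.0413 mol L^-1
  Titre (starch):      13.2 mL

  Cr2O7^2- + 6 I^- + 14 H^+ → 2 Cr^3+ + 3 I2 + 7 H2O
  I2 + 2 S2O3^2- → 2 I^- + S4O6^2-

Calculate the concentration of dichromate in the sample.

n(S2O3^2-) = 0.0132 × 0.0413 = 5.45 × 10^-4 mol
n(I2) = n(S2O3^2-)/2 = 2.73 × 10^-4 mol
From the 1:3 ratio, n(Cr2O7^2-) in the aliquot = 1/3 × 2.73 × 10^-4 = 9.09 × 10^-5 mol
[Cr2O7^2-] = 9.09 × 10^-5 / 0.0199 = 0.00457 mol/L

0.00457 mol/L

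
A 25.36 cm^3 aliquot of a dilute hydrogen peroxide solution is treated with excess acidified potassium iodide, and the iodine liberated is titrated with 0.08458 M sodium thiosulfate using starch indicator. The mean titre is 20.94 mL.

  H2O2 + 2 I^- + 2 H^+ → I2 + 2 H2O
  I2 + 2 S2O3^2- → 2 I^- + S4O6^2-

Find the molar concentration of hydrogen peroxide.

0.03492 M

n(S2O3^2-) = 0.02094 × 0.08458 = 1.771 × 10^-3 mol
n(I2) = n(S2O3^2-)/2 = 8.856 × 10^-4 mol
n(H2O2) in the aliquot = 8.856 × 10^-4 mol (1:1 ratio)
[H2O2] = 8.856 × 10^-4 / 0.02536 = 0.03492 mol/L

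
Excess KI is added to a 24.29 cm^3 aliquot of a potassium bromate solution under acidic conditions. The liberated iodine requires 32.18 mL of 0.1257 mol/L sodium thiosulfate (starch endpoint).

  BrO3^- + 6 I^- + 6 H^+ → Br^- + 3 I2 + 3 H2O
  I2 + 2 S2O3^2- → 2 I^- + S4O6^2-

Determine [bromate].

0.02776 mol/L

n(S2O3^2-) = 0.03218 × 0.1257 = 4.045 × 10^-3 mol
n(I2) = n(S2O3^2-)/2 = 2.023 × 10^-3 mol
From the 1:3 ratio, n(BrO3^-) in the aliquot = 1/3 × 2.023 × 10^-3 = 6.742 × 10^-4 mol
[BrO3^-] = 6.742 × 10^-4 / 0.02429 = 0.02776 mol/L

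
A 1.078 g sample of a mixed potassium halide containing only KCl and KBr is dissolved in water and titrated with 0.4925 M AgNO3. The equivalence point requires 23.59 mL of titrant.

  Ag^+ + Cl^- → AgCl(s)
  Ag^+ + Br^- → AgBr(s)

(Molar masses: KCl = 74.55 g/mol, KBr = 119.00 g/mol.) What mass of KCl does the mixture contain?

0.5108 g

n(AgNO3) = 0.02359 × 0.4925 = 0.01162 mol
Let x = n(KCl), y = n(KBr).
Titrant: 1x + 1y = 0.01162;  mass: 74.55x + 119.00y = 1.078
Solving, x = 6.852 × 10^-3 mol, y = 4.767 × 10^-3 mol
mass of KCl = 6.852 × 10^-3 × 74.55 = 0.5108 g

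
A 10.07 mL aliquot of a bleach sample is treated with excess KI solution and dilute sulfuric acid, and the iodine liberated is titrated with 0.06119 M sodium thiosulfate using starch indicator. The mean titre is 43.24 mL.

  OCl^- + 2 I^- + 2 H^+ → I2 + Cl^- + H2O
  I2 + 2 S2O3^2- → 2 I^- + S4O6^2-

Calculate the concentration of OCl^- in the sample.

n(S2O3^2-) = 0.04324 × 0.06119 = 2.646 × 10^-3 mol
n(I2) = n(S2O3^2-)/2 = 1.323 × 10^-3 mol
n(OCl^-) in the aliquot = 1.323 × 10^-3 mol (1:1 ratio)
[OCl^-] = 1.323 × 10^-3 / 0.01007 = 0.1314 mol/L

0.1314 M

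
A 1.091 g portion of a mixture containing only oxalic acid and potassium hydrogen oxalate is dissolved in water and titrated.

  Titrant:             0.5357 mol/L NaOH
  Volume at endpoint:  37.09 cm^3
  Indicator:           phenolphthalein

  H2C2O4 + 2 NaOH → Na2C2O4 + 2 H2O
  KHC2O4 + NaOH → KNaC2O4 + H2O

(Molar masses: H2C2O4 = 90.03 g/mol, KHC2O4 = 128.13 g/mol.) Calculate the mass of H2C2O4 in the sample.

0.7879 g

n(NaOH) = 0.03709 × 0.5357 = 0.01987 mol
Let x = n(H2C2O4), y = n(KHC2O4).
Titrant: 2x + 1y = 0.01987;  mass: 90.03x + 128.13y = 1.091
Solving, x = 8.752 × 10^-3 mol, y = 2.365 × 10^-3 mol
mass of H2C2O4 = 8.752 × 10^-3 × 90.03 = 0.7879 g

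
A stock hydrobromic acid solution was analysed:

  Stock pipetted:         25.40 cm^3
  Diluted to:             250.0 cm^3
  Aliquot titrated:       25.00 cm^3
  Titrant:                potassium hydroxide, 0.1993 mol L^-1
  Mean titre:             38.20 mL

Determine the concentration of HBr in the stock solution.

HBr + KOH → KBr + H2O
n(KOH) = 0.03820 × 0.1993 = 7.613 × 10^-3 mol
n(HBr) in the aliquot = 7.613 × 10^-3 mol (1:1 ratio)
[HBr]_dilute = 7.613 × 10^-3 / 0.02500 = 0.3045 mol/L
Dilution factor = 250.0 / 25.40 = 9.843
[HBr]_stock = 0.3045 × 9.843 = 2.997 mol/L

2.997 mol/L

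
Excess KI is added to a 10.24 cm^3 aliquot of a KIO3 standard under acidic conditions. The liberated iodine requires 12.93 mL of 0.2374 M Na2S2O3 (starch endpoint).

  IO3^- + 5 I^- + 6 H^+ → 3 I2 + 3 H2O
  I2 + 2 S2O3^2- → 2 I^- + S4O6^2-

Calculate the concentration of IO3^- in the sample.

0.04996 M

n(S2O3^2-) = 0.01293 × 0.2374 = 3.070 × 10^-3 mol
n(I2) = n(S2O3^2-)/2 = 1.535 × 10^-3 mol
From the 1:3 ratio, n(IO3^-) in the aliquot = 1/3 × 1.535 × 10^-3 = 5.116 × 10^-4 mol
[IO3^-] = 5.116 × 10^-4 / 0.01024 = 0.04996 mol/L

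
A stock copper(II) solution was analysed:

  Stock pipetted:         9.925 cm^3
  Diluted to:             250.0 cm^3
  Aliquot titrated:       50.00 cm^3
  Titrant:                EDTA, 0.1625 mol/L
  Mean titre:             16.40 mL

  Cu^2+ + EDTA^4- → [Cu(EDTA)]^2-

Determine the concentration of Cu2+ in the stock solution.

n(EDTA) = 0.01640 × 0.1625 = 2.665 × 10^-3 mol
n(Cu2+) in the aliquot = 2.665 × 10^-3 mol (1:1 ratio)
[Cu2+]_dilute = 2.665 × 10^-3 / 0.05000 = 0.05330 mol/L
Dilution factor = 250.0 / 9.925 = 25.19
[Cu2+]_stock = 0.05330 × 25.19 = 1.343 mol/L

1.343 mol/L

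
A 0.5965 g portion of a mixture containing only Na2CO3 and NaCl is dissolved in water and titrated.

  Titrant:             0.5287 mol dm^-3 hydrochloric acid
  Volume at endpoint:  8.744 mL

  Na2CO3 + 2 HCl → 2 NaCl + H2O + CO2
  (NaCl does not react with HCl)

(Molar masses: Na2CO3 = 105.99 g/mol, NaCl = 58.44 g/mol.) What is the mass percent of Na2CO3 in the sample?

n(HCl) = 0.008744 × 0.5287 = 4.623 × 10^-3 mol
Let x = n(Na2CO3), y = n(NaCl).
Titrant: 2x = 4.623 × 10^-3;  mass: 105.99x + 58.44y = 0.5965
Solving, x = 2.311 × 10^-3 mol, y = 6.015 × 10^-3 mol
mass of Na2CO3 = 2.311 × 10^-3 × 105.99 = 0.2450 g
% Na2CO3 = 0.2450 / 0.5965 × 100 = 41.07 %

41.07 %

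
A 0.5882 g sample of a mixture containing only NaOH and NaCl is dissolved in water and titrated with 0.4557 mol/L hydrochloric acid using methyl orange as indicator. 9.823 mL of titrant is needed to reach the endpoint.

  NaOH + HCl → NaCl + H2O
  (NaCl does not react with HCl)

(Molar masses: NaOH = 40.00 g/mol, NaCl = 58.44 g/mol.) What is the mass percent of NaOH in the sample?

30.44 %

n(HCl) = 0.009823 × 0.4557 = 4.476 × 10^-3 mol
Let x = n(NaOH), y = n(NaCl).
Titrant: 1x = 4.476 × 10^-3;  mass: 40.00x + 58.44y = 0.5882
Solving, x = 4.476 × 10^-3 mol, y = 7.001 × 10^-3 mol
mass of NaOH = 4.476 × 10^-3 × 40.00 = 0.1791 g
% NaOH = 0.1791 / 0.5882 × 100 = 30.44 %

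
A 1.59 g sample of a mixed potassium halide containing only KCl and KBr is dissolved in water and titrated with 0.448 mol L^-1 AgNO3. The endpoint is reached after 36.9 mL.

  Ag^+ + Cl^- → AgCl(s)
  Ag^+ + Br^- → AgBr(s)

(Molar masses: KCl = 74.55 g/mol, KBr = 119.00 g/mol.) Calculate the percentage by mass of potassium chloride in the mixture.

39.8 %

n(AgNO3) = 0.0369 × 0.448 = 0.0165 mol
Let x = n(KCl), y = n(KBr).
Titrant: 1x + 1y = 0.0165;  mass: 74.55x + 119.00y = 1.59
Solving, x = 8.49 × 10^-3 mol, y = 8.04 × 10^-3 mol
mass of KCl = 8.49 × 10^-3 × 74.55 = 0.633 g
% KCl = 0.633 / 1.59 × 100 = 39.8 %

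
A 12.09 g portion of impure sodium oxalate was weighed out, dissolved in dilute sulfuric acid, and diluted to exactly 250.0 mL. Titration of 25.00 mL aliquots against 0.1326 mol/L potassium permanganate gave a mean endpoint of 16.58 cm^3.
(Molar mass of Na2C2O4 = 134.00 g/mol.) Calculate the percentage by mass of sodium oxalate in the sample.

2 MnO4^- + 5 C2O4^2- + 16 H^+ → 2 Mn^2+ + 10 CO2 + 8 H2O
n(KMnO4) per titration = 0.01658 × 0.1326 = 2.199 × 10^-3 mol
From the 5:2 ratio, n(Na2C2O4) in each aliquot = 5/2 × 2.199 × 10^-3 = 5.496 × 10^-3 mol
n(Na2C2O4) in the whole flask = 5.496 × 10^-3 × 250.0/25.00 = 0.05496 mol
mass of Na2C2O4 = 0.05496 × 134.00 = 7.365 g
% Na2C2O4 = 7.365 / 12.09 × 100 = 60.92 %

60.92 %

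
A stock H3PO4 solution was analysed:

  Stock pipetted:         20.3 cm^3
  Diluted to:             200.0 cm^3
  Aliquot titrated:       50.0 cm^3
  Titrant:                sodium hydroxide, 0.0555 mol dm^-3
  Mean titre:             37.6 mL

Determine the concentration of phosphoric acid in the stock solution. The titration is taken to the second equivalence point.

H3PO4 + 2 NaOH → Na2HPO4 + 2 H2O
n(NaOH) = 0.0376 × 0.0555 = 2.09 × 10^-3 mol
From the 1:2 ratio, n(H3PO4) in the aliquot = 1/2 × 2.09 × 10^-3 = 1.04 × 10^-3 mol
[H3PO4]_dilute = 1.04 × 10^-3 / 0.0500 = 0.0209 mol/L
Dilution factor = 200.0 / 20.3 = 9.852
[H3PO4]_stock = 0.0209 × 9.852 = 0.206 mol/L

0.206 mol/L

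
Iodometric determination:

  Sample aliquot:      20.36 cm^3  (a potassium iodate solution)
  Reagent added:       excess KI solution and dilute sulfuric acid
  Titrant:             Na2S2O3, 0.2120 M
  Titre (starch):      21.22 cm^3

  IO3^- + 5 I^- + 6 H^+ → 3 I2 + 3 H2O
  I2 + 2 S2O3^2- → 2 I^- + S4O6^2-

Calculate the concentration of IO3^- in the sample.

n(S2O3^2-) = 0.02122 × 0.2120 = 4.499 × 10^-3 mol
n(I2) = n(S2O3^2-)/2 = 2.249 × 10^-3 mol
From the 1:3 ratio, n(IO3^-) in the aliquot = 1/3 × 2.249 × 10^-3 = 7.498 × 10^-4 mol
[IO3^-] = 7.498 × 10^-4 / 0.02036 = 0.03683 mol/L

0.03683 M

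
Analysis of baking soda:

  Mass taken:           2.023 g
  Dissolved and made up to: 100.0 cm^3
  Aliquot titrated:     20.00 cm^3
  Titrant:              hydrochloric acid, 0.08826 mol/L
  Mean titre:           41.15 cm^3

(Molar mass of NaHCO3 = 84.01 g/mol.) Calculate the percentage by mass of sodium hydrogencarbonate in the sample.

NaHCO3 + HCl → NaCl + H2O + CO2
n(HCl) per titration = 0.04115 × 0.08826 = 3.632 × 10^-3 mol
n(NaHCO3) in each aliquot = 3.632 × 10^-3 mol (1:1 ratio)
n(NaHCO3) in the whole flask = 3.632 × 10^-3 × 100.0/20.00 = 0.01816 mol
mass of NaHCO3 = 0.01816 × 84.01 = 1.526 g
% NaHCO3 = 1.526 / 2.023 × 100 = 75.41 %

75.41 %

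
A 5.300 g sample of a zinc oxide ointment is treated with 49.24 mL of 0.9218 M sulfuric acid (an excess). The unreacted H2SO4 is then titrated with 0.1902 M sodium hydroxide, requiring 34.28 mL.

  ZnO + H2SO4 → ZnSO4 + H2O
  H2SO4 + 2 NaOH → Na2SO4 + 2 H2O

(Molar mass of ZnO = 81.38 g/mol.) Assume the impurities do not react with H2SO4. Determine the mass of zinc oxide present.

n(H2SO4) added = 0.04924 × 0.9218 = 0.04539 mol
n(NaOH) used in back-titration = 0.03428 × 0.1902 = 6.520 × 10^-3 mol
From the 1:2 ratio, n(H2SO4) left over = 1/2 × 6.520 × 10^-3 = 3.260 × 10^-3 mol
n(H2SO4) consumed by analyte = 0.04539 − 3.260 × 10^-3 = 0.04213 mol
n(ZnO) = 0.04213 mol (1:1 ratio)
mass of ZnO = 0.04213 × 81.38 = 3.428 g

3.428 g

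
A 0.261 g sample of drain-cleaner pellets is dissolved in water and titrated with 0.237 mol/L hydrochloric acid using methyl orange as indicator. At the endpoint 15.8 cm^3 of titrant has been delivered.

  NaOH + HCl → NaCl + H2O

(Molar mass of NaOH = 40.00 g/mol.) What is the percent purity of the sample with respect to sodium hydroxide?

57.4 %

n(HCl) = 0.0158 L × 0.237 mol/L = 3.74 × 10^-3 mol
n(NaOH) = 3.74 × 10^-3 mol (1:1 ratio)
mass of NaOH = 3.74 × 10^-3 × 40.00 g/mol = 0.150 g
% NaOH = 0.150 / 0.261 × 100 = 57.4 %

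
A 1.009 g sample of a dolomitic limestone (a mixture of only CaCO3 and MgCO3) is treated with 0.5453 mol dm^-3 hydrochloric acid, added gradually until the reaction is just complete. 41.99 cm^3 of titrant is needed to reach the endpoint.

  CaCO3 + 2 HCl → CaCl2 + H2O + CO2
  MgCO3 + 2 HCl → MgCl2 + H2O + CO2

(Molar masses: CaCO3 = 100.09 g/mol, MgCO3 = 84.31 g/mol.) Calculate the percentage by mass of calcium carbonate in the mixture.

n(HCl) = 0.04199 × 0.5453 = 0.02290 mol
Let x = n(CaCO3), y = n(MgCO3).
Titrant: 2x + 2y = 0.02290;  mass: 100.09x + 84.31y = 1.009
Solving, x = 2.774 × 10^-3 mol, y = 8.675 × 10^-3 mol
mass of CaCO3 = 2.774 × 10^-3 × 100.09 = 0.2776 g
% CaCO3 = 0.2776 / 1.009 × 100 = 27.52 %

27.52 %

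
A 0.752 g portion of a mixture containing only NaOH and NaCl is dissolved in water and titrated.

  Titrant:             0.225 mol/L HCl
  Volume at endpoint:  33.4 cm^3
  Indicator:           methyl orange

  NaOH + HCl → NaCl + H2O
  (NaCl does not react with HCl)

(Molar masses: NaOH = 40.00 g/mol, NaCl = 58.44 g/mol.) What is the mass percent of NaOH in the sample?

40.0 %

n(HCl) = 0.0334 × 0.225 = 7.51 × 10^-3 mol
Let x = n(NaOH), y = n(NaCl).
Titrant: 1x = 7.51 × 10^-3;  mass: 40.00x + 58.44y = 0.752
Solving, x = 7.51 × 10^-3 mol, y = 7.72 × 10^-3 mol
mass of NaOH = 7.51 × 10^-3 × 40.00 = 0.301 g
% NaOH = 0.301 / 0.752 × 100 = 40.0 %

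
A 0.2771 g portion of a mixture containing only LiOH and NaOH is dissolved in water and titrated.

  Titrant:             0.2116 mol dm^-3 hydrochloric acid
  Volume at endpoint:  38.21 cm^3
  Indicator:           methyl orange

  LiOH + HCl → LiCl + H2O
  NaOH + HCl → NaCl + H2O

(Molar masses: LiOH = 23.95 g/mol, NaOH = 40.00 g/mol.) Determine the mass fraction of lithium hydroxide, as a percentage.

n(HCl) = 0.03821 × 0.2116 = 8.085 × 10^-3 mol
Let x = n(LiOH), y = n(NaOH).
Titrant: 1x + 1y = 8.085 × 10^-3;  mass: 23.95x + 40.00y = 0.2771
Solving, x = 2.885 × 10^-3 mol, y = 5.200 × 10^-3 mol
mass of LiOH = 2.885 × 10^-3 × 23.95 = 0.06910 g
% LiOH = 0.06910 / 0.2771 × 100 = 24.94 %

24.94 %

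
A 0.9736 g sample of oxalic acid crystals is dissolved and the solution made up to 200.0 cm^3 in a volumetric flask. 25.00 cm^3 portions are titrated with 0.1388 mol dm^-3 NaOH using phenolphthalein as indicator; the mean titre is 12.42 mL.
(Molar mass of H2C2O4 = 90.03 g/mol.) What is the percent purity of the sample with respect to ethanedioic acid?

63.76 %

H2C2O4 + 2 NaOH → Na2C2O4 + 2 H2O
n(NaOH) per titration = 0.01242 × 0.1388 = 1.724 × 10^-3 mol
From the 1:2 ratio, n(H2C2O4) in each aliquot = 1/2 × 1.724 × 10^-3 = 8.619 × 10^-4 mol
n(H2C2O4) in the whole flask = 8.619 × 10^-4 × 200.0/25.00 = 6.896 × 10^-3 mol
mass of H2C2O4 = 6.896 × 10^-3 × 90.03 = 0.6208 g
% H2C2O4 = 0.6208 / 0.9736 × 100 = 63.76 %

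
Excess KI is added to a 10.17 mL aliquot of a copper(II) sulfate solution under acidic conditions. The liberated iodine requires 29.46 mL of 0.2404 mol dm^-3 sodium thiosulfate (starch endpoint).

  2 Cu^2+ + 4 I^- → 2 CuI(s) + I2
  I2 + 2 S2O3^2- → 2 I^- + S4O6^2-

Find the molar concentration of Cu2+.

0.6964 mol/L

n(S2O3^2-) = 0.02946 × 0.2404 = 7.082 × 10^-3 mol
n(I2) = n(S2O3^2-)/2 = 3.541 × 10^-3 mol
From the 2:1 ratio, n(Cu2+) in the aliquot = 2/1 × 3.541 × 10^-3 = 7.082 × 10^-3 mol
[Cu2+] = 7.082 × 10^-3 / 0.01017 = 0.6964 mol/L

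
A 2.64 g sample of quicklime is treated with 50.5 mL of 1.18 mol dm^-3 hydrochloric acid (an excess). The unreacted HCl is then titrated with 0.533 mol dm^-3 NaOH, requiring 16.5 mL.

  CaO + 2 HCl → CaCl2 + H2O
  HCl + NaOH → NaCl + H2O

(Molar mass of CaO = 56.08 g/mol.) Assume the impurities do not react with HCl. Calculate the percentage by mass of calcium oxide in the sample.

n(HCl) added = 0.0505 × 1.18 = 0.0596 mol
n(NaOH) used in back-titration = 0.0165 × 0.533 = 8.79 × 10^-3 mol
n(HCl) left over = 8.79 × 10^-3 mol (1:1 ratio)
n(HCl) consumed by analyte = 0.0596 − 8.79 × 10^-3 = 0.0508 mol
From the 1:2 ratio, n(CaO) = 1/2 × 0.0508 = 0.0254 mol
mass of CaO = 0.0254 × 56.08 = 1.42 g
% CaO = 1.42 / 2.64 × 100 = 54.0 %

54.0 %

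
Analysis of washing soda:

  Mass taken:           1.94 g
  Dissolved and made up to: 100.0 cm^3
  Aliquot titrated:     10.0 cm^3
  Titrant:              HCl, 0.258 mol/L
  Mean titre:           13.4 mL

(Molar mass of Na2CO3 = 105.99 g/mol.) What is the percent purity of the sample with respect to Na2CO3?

Na2CO3 + 2 HCl → 2 NaCl + H2O + CO2
n(HCl) per titration = 0.0134 × 0.258 = 3.46 × 10^-3 mol
From the 1:2 ratio, n(Na2CO3) in each aliquot = 1/2 × 3.46 × 10^-3 = 1.73 × 10^-3 mol
n(Na2CO3) in the whole flask = 1.73 × 10^-3 × 100.0/10.0 = 0.0173 mol
mass of Na2CO3 = 0.0173 × 105.99 = 1.83 g
% Na2CO3 = 1.83 / 1.94 × 100 = 94.4 %

94.4 %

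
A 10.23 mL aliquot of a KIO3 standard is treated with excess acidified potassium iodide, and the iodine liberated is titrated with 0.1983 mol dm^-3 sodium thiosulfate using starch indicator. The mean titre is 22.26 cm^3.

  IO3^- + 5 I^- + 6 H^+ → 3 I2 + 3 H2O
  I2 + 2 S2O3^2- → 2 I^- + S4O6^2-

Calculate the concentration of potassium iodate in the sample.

n(S2O3^2-) = 0.02226 × 0.1983 = 4.414 × 10^-3 mol
n(I2) = n(S2O3^2-)/2 = 2.207 × 10^-3 mol
From the 1:3 ratio, n(IO3^-) in the aliquot = 1/3 × 2.207 × 10^-3 = 7.357 × 10^-4 mol
[IO3^-] = 7.357 × 10^-4 / 0.01023 = 0.07192 mol/L

0.07192 mol/L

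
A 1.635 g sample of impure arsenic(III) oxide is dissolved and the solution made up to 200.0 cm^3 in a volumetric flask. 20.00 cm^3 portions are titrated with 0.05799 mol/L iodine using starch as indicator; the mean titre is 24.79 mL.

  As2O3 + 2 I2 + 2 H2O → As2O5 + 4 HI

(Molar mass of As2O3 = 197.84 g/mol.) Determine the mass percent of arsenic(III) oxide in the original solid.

n(I2) per titration = 0.02479 × 0.05799 = 1.438 × 10^-3 mol
From the 1:2 ratio, n(As2O3) in each aliquot = 1/2 × 1.438 × 10^-3 = 7.188 × 10^-4 mol
n(As2O3) in the whole flask = 7.188 × 10^-4 × 200.0/20.00 = 7.188 × 10^-3 mol
mass of As2O3 = 7.188 × 10^-3 × 197.84 = 1.422 g
% As2O3 = 1.422 / 1.635 × 100 = 86.98 %

86.98 %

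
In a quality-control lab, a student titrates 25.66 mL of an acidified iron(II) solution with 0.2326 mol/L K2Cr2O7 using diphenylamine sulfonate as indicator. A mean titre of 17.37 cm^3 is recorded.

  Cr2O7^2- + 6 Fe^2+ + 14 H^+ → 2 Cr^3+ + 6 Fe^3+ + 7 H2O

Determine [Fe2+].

0.9447 mol/L

n(K2Cr2O7) = 0.01737 L × 0.2326 mol/L = 4.040 × 10^-3 mol
From the 6:1 mole ratio, n(Fe2+) = 6/1 × 4.040 × 10^-3 = 0.02424 mol
[Fe2+] = 0.02424 mol / 0.02566 L = 0.9447 mol/L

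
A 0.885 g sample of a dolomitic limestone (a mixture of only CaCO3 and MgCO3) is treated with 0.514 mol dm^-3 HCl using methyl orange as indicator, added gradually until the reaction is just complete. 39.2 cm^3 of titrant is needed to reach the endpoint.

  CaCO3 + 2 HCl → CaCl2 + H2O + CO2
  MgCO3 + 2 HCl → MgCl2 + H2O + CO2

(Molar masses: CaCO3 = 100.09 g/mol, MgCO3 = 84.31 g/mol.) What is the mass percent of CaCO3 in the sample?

n(HCl) = 0.0392 × 0.514 = 0.0201 mol
Let x = n(CaCO3), y = n(MgCO3).
Titrant: 2x + 2y = 0.0201;  mass: 100.09x + 84.31y = 0.885
Solving, x = 2.26 × 10^-3 mol, y = 7.82 × 10^-3 mol
mass of CaCO3 = 2.26 × 10^-3 × 100.09 = 0.226 g
% CaCO3 = 0.226 / 0.885 × 100 = 25.5 %

25.5 %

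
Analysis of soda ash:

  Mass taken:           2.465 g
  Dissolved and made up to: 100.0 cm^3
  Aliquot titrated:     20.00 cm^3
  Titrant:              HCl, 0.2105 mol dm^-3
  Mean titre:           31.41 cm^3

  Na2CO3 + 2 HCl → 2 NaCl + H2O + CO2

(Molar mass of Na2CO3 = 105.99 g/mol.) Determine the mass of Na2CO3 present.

n(HCl) per titration = 0.03141 × 0.2105 = 6.612 × 10^-3 mol
From the 1:2 ratio, n(Na2CO3) in each aliquot = 1/2 × 6.612 × 10^-3 = 3.306 × 10^-3 mol
n(Na2CO3) in the whole flask = 3.306 × 10^-3 × 100.0/20.00 = 0.01653 mol
mass of Na2CO3 = 0.01653 × 105.99 = 1.752 g

1.752 g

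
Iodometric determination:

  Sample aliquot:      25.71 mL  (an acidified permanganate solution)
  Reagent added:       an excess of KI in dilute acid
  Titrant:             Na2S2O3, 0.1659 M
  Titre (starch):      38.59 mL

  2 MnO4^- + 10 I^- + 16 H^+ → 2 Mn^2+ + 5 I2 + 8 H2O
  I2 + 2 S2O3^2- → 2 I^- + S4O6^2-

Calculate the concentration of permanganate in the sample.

0.04980 M

n(S2O3^2-) = 0.03859 × 0.1659 = 6.402 × 10^-3 mol
n(I2) = n(S2O3^2-)/2 = 3.201 × 10^-3 mol
From the 2:5 ratio, n(MnO4^-) in the aliquot = 2/5 × 3.201 × 10^-3 = 1.280 × 10^-3 mol
[MnO4^-] = 1.280 × 10^-3 / 0.02571 = 0.04980 mol/L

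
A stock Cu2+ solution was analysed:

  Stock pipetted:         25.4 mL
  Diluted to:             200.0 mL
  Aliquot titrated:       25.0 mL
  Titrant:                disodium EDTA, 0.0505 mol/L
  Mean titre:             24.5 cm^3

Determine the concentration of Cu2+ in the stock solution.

Cu^2+ + EDTA^4- → [Cu(EDTA)]^2-
n(EDTA) = 0.0245 × 0.0505 = 1.24 × 10^-3 mol
n(Cu2+) in the aliquot = 1.24 × 10^-3 mol (1:1 ratio)
[Cu2+]_dilute = 1.24 × 10^-3 / 0.0250 = 0.0495 mol/L
Dilution factor = 200.0 / 25.4 = 7.874
[Cu2+]_stock = 0.0495 × 7.874 = 0.390 mol/L

0.390 mol/L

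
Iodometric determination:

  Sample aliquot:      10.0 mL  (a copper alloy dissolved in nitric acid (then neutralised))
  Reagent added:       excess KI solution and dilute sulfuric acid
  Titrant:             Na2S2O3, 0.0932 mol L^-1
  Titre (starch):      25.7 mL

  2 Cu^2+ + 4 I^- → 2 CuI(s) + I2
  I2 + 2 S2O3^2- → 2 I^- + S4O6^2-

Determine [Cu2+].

0.240 mol/L

n(S2O3^2-) = 0.0257 × 0.0932 = 2.40 × 10^-3 mol
n(I2) = n(S2O3^2-)/2 = 1.20 × 10^-3 mol
From the 2:1 ratio, n(Cu2+) in the aliquot = 2/1 × 1.20 × 10^-3 = 2.40 × 10^-3 mol
[Cu2+] = 2.40 × 10^-3 / 0.0100 = 0.240 mol/L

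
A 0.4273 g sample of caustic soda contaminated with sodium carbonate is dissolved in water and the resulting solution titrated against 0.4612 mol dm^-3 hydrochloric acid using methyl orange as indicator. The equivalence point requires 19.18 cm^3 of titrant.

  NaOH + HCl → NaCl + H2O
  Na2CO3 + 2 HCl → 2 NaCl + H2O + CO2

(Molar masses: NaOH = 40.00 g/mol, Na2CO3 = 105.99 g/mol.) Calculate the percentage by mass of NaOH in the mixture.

29.88 %

n(HCl) = 0.01918 × 0.4612 = 8.846 × 10^-3 mol
Let x = n(NaOH), y = n(Na2CO3).
Titrant: 1x + 2y = 8.846 × 10^-3;  mass: 40.00x + 105.99y = 0.4273
Solving, x = 3.192 × 10^-3 mol, y = 2.827 × 10^-3 mol
mass of NaOH = 3.192 × 10^-3 × 40.00 = 0.1277 g
% NaOH = 0.1277 / 0.4273 × 100 = 29.88 %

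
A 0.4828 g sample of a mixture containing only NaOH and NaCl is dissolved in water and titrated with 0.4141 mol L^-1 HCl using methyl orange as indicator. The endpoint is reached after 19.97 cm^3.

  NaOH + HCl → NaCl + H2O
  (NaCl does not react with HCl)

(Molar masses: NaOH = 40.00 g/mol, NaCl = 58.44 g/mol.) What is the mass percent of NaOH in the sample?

n(HCl) = 0.01997 × 0.4141 = 8.270 × 10^-3 mol
Let x = n(NaOH), y = n(NaCl).
Titrant: 1x = 8.270 × 10^-3;  mass: 40.00x + 58.44y = 0.4828
Solving, x = 8.270 × 10^-3 mol, y = 2.601 × 10^-3 mol
mass of NaOH = 8.270 × 10^-3 × 40.00 = 0.3308 g
% NaOH = 0.3308 / 0.4828 × 100 = 68.51 %

68.51 %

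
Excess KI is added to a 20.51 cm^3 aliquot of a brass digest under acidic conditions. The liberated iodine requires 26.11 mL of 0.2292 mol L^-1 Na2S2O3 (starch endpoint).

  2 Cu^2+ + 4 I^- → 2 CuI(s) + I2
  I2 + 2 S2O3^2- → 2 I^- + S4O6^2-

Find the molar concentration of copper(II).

n(S2O3^2-) = 0.02611 × 0.2292 = 5.984 × 10^-3 mol
n(I2) = n(S2O3^2-)/2 = 2.992 × 10^-3 mol
From the 2:1 ratio, n(Cu2+) in the aliquot = 2/1 × 2.992 × 10^-3 = 5.984 × 10^-3 mol
[Cu2+] = 5.984 × 10^-3 / 0.02051 = 0.2918 mol/L

0.2918 mol/L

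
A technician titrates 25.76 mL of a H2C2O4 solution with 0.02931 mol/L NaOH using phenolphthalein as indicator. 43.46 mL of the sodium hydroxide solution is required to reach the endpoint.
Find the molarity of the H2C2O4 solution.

0.02472 mol/L

H2C2O4 + 2 NaOH → Na2C2O4 + 2 H2O
n(NaOH) = 0.04346 L × 0.02931 mol/L = 1.274 × 10^-3 mol
From the 1:2 mole ratio, n(H2C2O4) = 1/2 × 1.274 × 10^-3 = 6.369 × 10^-4 mol
[H2C2O4] = 6.369 × 10^-4 mol / 0.02576 L = 0.02472 mol/L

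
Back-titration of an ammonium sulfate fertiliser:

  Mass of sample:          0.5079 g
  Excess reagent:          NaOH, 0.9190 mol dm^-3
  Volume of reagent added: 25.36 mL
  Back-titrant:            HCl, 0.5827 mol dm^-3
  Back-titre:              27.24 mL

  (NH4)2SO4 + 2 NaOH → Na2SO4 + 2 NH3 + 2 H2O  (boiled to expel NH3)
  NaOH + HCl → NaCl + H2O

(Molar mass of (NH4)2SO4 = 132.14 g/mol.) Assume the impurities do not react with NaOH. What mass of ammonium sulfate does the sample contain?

0.4911 g

n(NaOH) added = 0.02536 × 0.9190 = 0.02331 mol
n(HCl) used in back-titration = 0.02724 × 0.5827 = 0.01587 mol
n(NaOH) left over = 0.01587 mol (1:1 ratio)
n(NaOH) consumed by analyte = 0.02331 − 0.01587 = 7.433 × 10^-3 mol
From the 1:2 ratio, n((NH4)2SO4) = 1/2 × 7.433 × 10^-3 = 3.717 × 10^-3 mol
mass of (NH4)2SO4 = 3.717 × 10^-3 × 132.14 = 0.4911 g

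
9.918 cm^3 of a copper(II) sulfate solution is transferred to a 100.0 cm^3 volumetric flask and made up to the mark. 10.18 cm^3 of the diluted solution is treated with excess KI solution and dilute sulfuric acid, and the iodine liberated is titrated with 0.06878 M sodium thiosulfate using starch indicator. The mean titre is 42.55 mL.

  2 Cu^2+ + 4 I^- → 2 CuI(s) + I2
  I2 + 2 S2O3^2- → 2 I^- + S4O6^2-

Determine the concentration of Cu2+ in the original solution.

n(S2O3^2-) = 0.04255 × 0.06878 = 2.927 × 10^-3 mol
n(I2) = n(S2O3^2-)/2 = 1.463 × 10^-3 mol
From the 2:1 ratio, n(Cu2+) in the aliquot = 2/1 × 1.463 × 10^-3 = 2.927 × 10^-3 mol
[Cu2+]_dilute = 2.927 × 10^-3 / 0.01018 = 0.2875 mol/L
[Cu2+]_original = 0.2875 × 100.0/9.918 = 2.899 mol/L

2.899 M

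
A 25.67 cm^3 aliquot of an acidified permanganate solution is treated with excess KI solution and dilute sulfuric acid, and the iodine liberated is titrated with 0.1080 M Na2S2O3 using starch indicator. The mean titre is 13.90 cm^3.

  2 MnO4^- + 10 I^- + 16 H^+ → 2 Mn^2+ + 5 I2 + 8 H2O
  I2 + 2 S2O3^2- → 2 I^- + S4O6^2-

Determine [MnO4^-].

n(S2O3^2-) = 0.01390 × 0.1080 = 1.501 × 10^-3 mol
n(I2) = n(S2O3^2-)/2 = 7.506 × 10^-4 mol
From the 2:5 ratio, n(MnO4^-) in the aliquot = 2/5 × 7.506 × 10^-4 = 3.002 × 10^-4 mol
[MnO4^-] = 3.002 × 10^-4 / 0.02567 = 0.01170 mol/L

0.01170 M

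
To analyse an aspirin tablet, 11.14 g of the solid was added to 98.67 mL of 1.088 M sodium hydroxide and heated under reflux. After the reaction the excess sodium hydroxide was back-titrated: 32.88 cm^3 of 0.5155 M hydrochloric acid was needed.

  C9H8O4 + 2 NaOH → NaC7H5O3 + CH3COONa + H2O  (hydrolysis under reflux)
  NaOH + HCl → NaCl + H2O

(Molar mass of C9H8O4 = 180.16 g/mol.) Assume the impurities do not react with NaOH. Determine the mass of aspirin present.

8.144 g

n(NaOH) added = 0.09867 × 1.088 = 0.1074 mol
n(HCl) used in back-titration = 0.03288 × 0.5155 = 0.01695 mol
n(NaOH) left over = 0.01695 mol (1:1 ratio)
n(NaOH) consumed by analyte = 0.1074 − 0.01695 = 0.09040 mol
From the 1:2 ratio, n(C9H8O4) = 1/2 × 0.09040 = 0.04520 mol
mass of C9H8O4 = 0.04520 × 180.16 = 8.144 g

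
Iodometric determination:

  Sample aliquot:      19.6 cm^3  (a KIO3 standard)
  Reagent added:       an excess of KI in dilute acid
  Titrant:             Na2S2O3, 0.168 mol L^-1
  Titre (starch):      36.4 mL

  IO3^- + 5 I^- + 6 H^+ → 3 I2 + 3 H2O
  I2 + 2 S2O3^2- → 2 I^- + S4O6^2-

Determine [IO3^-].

0.0520 mol/L

n(S2O3^2-) = 0.0364 × 0.168 = 6.12 × 10^-3 mol
n(I2) = n(S2O3^2-)/2 = 3.06 × 10^-3 mol
From the 1:3 ratio, n(IO3^-) in the aliquot = 1/3 × 3.06 × 10^-3 = 1.02 × 10^-3 mol
[IO3^-] = 1.02 × 10^-3 / 0.0196 = 0.0520 mol/L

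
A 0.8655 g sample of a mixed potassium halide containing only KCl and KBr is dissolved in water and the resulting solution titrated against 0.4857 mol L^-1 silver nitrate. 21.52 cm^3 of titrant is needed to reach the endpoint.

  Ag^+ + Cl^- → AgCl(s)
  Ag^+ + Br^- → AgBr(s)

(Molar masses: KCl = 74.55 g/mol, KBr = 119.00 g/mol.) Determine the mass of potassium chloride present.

0.6345 g

n(AgNO3) = 0.02152 × 0.4857 = 0.01045 mol
Let x = n(KCl), y = n(KBr).
Titrant: 1x + 1y = 0.01045;  mass: 74.55x + 119.00y = 0.8655
Solving, x = 8.511 × 10^-3 mol, y = 1.941 × 10^-3 mol
mass of KCl = 8.511 × 10^-3 × 74.55 = 0.6345 g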